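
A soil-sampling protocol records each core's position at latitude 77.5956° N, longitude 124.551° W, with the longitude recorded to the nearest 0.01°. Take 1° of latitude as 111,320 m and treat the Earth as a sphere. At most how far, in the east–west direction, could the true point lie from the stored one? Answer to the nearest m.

120 m

Rounding to 2 decimal places leaves the longitude within ±0.005° of the true value.
Parallels shrink by cos φ, so at 77.5956° a degree of longitude is 111320 × 0.2148 ≈ 23912.7 m.
East–west error: 0.005° × 23912.7 m/° ≈ 119.563 m.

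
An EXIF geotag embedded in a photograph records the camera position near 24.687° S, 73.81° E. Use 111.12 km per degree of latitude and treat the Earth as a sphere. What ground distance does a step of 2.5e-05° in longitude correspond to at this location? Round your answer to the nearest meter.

3 meters

At 24.687° a degree of longitude is 111120 × cos 24.687° ≈ 100964 m, so 2.5e-05° corresponds to 2.5241 m.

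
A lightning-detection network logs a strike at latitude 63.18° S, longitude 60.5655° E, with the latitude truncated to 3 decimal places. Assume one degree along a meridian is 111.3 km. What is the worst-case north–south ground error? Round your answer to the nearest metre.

Truncating at 3 decimal places can drop up to a full unit in the last place, so the latitude may be off by as much as 0.001°.
So the N–S error is at most 0.001 × 111300 = 111.3 m.

111 metres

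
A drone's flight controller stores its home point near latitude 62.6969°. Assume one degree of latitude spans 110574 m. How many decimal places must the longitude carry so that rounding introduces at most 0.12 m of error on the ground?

6 decimal places

At 62.6969° one degree of longitude covers 110574 × cos 62.6969° ≈ 110574 × 0.4587 ≈ 50720 m.
With N decimal places the half-ulp bound is 0.5·10⁻ᴺ°, or 0.5·10⁻ᴺ × 50720 m on the ground.
Need 0.5 × 50720 × 10⁻ᴺ ≤ 0.12 → 10⁻ᴺ ≤ 4.732e-06, so N ≥ 5.32.
So 6 decimal places suffice (0.0254 m); 5 would allow up to 0.254 m.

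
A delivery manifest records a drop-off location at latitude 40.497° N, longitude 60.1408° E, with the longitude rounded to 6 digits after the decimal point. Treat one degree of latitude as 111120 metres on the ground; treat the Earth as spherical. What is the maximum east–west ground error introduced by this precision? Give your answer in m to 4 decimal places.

Rounding to 6 decimal places leaves the longitude within ±5e-07° of the true value.
At latitude 40.497° a degree of longitude spans 111120 m × cos 40.497° = 111120 × 0.7604 ≈ 84500.1 m.
Maximum E–W displacement: 5e-07 × 84500.1 = 0.04225 m.

0.0423 m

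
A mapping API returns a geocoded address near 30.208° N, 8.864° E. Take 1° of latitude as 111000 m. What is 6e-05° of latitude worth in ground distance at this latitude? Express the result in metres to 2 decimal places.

Along a meridian 6e-05° is 6e-05 × 111000 = 6.66 m.

6.66 metres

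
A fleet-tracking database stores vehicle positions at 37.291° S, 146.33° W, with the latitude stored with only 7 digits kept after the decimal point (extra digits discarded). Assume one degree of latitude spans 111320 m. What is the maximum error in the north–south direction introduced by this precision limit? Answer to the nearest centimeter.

Truncating at 7 decimal places can drop up to a full unit in the last place, so the latitude may be off by as much as 1e-07°.
Along the meridian that is 1e-07° × 111320 m/° = 0.011132 m.
That is 0.011132 m = 1.1132 cm.

1 centimeters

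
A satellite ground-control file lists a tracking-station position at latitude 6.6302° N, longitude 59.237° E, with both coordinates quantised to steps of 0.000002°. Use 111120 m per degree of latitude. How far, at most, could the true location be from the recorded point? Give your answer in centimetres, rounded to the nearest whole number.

With a 0.000002° grid the true value lies within half a step, ±0.000002°/2 = ±1e-06°, of the stored one.
N–S: 1e-06° × 111120 m/° = 0.11112 m.
E–W at 6.6302°: 1e-06° × 111120 × cos 6.6302° = 1e-06 × 111120 × 0.9933 ≈ 0.110377 m.
The two errors are perpendicular, so the maximum displacement is √(0.11112² + 0.110377²) ≈ 0.156623 m.
That is 0.156623 m = 15.662 cm.

16 centimetres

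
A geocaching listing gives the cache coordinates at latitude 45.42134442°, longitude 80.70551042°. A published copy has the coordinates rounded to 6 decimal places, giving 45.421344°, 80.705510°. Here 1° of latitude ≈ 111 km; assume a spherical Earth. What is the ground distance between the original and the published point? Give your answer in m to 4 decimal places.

0.0570 m

The latitude changed by +0.00000042° and the longitude by +0.00000042°.
North–south shift: 0.00000042 × 111000 = 0.04662 m.
East–west at this latitude: 0.00000042° × 111000 × cos 45.4213° ≈ 0.00000042 × 77909.5 = 0.032722 m.
Hypotenuse of the two orthogonal shifts: √(0.04662² + 0.032722²) = 0.0569575 m.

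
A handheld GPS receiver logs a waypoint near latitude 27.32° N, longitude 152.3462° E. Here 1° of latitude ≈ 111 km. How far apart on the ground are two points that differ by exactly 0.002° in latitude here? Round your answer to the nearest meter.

0.002° × 111000 m/° = 222 m.

222 meters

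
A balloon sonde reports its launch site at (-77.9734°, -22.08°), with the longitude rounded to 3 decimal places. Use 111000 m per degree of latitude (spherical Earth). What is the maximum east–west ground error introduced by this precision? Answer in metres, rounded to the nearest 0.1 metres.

Rounding to 3 decimal places leaves the longitude within ±0.0005° of the true value.
At latitude 77.9734° a degree of longitude spans 111000 m × cos 77.9734° = 111000 × 0.2084 ≈ 23128.6 m.
East–west error: 0.0005° × 23128.6 m/° ≈ 11.5643 m.

11.6 metres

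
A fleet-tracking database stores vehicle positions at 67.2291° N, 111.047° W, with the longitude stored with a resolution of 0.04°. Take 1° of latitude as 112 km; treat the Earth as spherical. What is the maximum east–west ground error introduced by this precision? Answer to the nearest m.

With a 0.04° grid the true value lies within half a step, ±0.04°/2 = ±0.02°, of the stored one.
Parallels shrink by cos φ, so at 67.2291° a degree of longitude is 112000 × 0.3870 ≈ 43349.3 m.
East–west error: 0.02° × 43349.3 m/° ≈ 866.986 m.

867 m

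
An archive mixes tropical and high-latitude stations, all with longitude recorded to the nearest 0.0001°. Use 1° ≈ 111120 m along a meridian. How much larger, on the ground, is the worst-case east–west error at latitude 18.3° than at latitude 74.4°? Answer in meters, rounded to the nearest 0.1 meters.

Rounding to 4 decimal places leaves the longitude within ±5e-05° of the true value.
At 18.3°: 5e-05° × 111120 × cos 18.3° = 5e-05 × 111120 × 0.9494 ≈ 5.275 m.
At 74.4°: 5e-05° × 111120 × cos 74.4° = 5e-05 × 111120 × 0.2689 ≈ 1.4941 m.
So the lower-latitude error exceeds the higher by 5.275 − 1.4941 = 3.7809 m.

3.8 meters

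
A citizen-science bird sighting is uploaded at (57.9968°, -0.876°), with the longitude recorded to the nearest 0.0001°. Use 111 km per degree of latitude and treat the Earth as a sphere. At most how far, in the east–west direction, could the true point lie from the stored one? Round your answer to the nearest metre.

Rounding to 4 decimal places leaves the longitude within ±5e-05° of the true value.
At latitude 57.9968° a degree of longitude spans 111000 m × cos 57.9968° = 111000 × 0.5300 ≈ 58826.3 m.
Maximum E–W displacement: 5e-05 × 58826.3 = 2.94131 m.

3 metres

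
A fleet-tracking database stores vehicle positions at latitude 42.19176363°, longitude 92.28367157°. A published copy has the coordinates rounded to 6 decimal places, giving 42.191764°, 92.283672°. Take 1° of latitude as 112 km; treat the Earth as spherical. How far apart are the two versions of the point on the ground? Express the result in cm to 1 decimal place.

Δlat = 42.19176363 − 42.191764 = -0.00000037°; Δlon = 92.28367157 − 92.283672 = -0.00000043°.
N–S: -0.00000037° × 112000 m/° = -0.04144 m.
E–W at 42.1918°: -0.00000043° × 112000 × cos 42.1918° = -0.00000043 × 112000 × 0.7409 ≈ -0.0356818 m.
Hypotenuse of the two orthogonal shifts: √(0.04144² + 0.0356818²) = 0.0546851 m.
That is 0.0546851 m = 5.4685 cm.

5.5 cm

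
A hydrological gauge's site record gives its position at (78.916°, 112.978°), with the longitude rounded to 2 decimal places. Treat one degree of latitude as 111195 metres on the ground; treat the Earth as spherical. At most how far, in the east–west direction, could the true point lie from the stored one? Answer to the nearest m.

Rounding to 2 decimal places leaves the longitude within ±0.005° of the true value.
At latitude 78.916° a degree of longitude spans 111195 m × cos 78.916° = 111195 × 0.1922 ≈ 21377 m.
East–west error: 0.005° × 21377 m/° ≈ 106.885 m.

107 m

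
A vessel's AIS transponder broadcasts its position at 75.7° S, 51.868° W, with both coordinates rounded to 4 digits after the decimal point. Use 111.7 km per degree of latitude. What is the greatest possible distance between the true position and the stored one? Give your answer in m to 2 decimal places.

Rounding to 4 decimal places leaves each coordinate within ±5e-05° of the true value.
North–south component: 5e-05° × 111700 = 5.585 m.
East–west component at 75.7°: 5e-05° × 111700 × cos 75.7° ≈ 5e-05 × 27589.8 ≈ 1.37949 m.
Combining orthogonally: (5.585² + 1.37949²)^½ ≈ 5.75284 m.

5.75 m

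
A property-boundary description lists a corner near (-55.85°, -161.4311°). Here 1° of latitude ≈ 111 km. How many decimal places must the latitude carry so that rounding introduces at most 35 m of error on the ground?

One degree of latitude covers 111000 m.
With N decimal places the half-ulp bound is 0.5·10⁻ᴺ°, or 0.5·10⁻ᴺ × 111000 m on the ground.
Setting 55500 × 10⁻ᴺ ≤ 35 gives 10ᴺ ≥ 1586, i.e. N ≥ 3.20.
At 3 places the error can reach 55.5 m, but 4 places keeps it to 5.55 m.

4 decimal places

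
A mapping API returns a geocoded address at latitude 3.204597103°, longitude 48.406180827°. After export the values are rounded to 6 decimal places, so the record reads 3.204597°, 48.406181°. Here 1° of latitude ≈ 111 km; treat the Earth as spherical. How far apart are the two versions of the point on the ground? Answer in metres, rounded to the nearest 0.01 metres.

0.02 metres

Δlat = 3.204597103 − 3.204597 = +0.000000103°; Δlon = 48.406180827 − 48.406181 = -0.000000173°.
N–S: 0.000000103° × 111000 m/° = 0.011433 m.
East–west at this latitude: -0.000000173° × 111000 × cos 3.2046° ≈ -0.000000173 × 110826 = -0.019173 m.
Distance: √(0.011433² + 0.019173²) ≈ 0.022323 m.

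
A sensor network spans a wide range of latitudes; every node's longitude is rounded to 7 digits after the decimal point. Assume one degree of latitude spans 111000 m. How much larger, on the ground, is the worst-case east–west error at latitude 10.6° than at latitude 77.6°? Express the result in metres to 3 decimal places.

0.004 metres

Rounding to 7 decimal places leaves the longitude within ±5e-08° of the true value.
Error at 10.6° = 5e-08° × 111000 × cos 10.6° ≈ 0.00555 × 0.9829 = 0.0054553 m.
Error at 77.6° = 5e-08° × 111000 × cos 77.6° ≈ 0.00555 × 0.2147 = 0.0011918 m.
Difference: 0.0054553 − 0.0011918 = 0.0042635 m.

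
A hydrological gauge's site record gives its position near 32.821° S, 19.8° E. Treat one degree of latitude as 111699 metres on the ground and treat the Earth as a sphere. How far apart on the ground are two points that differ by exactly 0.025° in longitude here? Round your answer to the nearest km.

2 km

One degree of longitude here spans 111699 × cos 32.821° = 111699 × 0.8404 ≈ 93868.3 m; 0.025° of that is 2346.71 m.
That is 2346.71 m = 2.3467 km.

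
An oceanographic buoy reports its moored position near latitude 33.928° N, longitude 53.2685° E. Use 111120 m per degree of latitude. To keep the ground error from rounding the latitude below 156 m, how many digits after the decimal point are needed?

One degree of latitude covers 111120 m.
N decimal places → at most half a unit in the last place, 0.5 × 10⁻ᴺ° = 111120/2 × 10⁻ᴺ m.
Setting 55560 × 10⁻ᴺ ≤ 156 gives 10ᴺ ≥ 356.2, i.e. N ≥ 2.55.
So 3 decimal places suffice (55.6 m); 2 would allow up to 556 m.

3 decimal places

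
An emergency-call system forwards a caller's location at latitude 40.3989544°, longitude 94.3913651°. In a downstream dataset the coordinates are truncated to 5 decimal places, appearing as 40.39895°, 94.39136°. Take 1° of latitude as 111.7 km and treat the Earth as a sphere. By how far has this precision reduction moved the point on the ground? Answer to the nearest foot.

2 feet

The latitude changed by +0.0000044° and the longitude by +0.0000051°.
N–S: 0.0000044° × 111700 m/° = 0.49148 m.
E–W at 40.3989°: 0.0000051° × 111700 × cos 40.3989° = 0.0000051 × 111700 × 0.7616 ≈ 0.433832 m.
Hypotenuse of the two orthogonal shifts: √(0.49148² + 0.433832²) = 0.655563 m.
In feet: 0.655563 m ÷ 0.3048 ≈ 2.1508 ft.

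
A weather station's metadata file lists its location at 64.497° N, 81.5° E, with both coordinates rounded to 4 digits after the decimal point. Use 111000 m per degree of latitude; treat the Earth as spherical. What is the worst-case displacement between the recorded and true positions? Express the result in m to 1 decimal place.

6.0 m

Rounding to 4 decimal places leaves each coordinate within ±5e-05° of the true value.
N–S: 5e-05° × 111000 m/° = 5.55 m.
East–west component at 64.497°: 5e-05° × 111000 × cos 64.497° ≈ 5e-05 × 47792 ≈ 2.3896 m.
Worst case both components are at the extreme and orthogonal: √(5.55² + 2.3896²) ≈ 6.04257 m.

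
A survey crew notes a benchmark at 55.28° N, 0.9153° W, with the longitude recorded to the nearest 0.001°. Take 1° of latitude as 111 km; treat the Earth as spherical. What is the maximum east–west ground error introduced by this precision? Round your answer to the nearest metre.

32 metres

Rounding to 3 decimal places leaves the longitude within ±0.0005° of the true value.
At latitude 55.28° a degree of longitude spans 111000 m × cos 55.28° = 111000 × 0.5696 ≈ 63221.9 m.
Maximum E–W displacement: 0.0005 × 63221.9 = 31.6109 m.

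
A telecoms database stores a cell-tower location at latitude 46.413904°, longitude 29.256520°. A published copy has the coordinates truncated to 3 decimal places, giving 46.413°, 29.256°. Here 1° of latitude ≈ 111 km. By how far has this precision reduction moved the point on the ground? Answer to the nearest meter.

Δlat = 46.413904 − 46.413 = +0.000904°; Δlon = 29.256520 − 29.256 = +0.000520°.
North–south shift: 0.000904 × 111000 = 100.344 m.
East–west at this latitude: 0.000520° × 111000 × cos 46.413° ≈ 0.000520 × 76529.5 = 39.7954 m.
Hypotenuse of the two orthogonal shifts: √(100.344² + 39.7954²) = 107.947 m.

108 meters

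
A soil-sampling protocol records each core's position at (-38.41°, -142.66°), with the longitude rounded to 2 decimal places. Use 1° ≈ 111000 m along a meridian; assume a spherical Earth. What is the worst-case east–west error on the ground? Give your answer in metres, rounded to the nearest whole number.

435 metres

Rounding to 2 decimal places leaves the longitude within ±0.005° of the true value.
One degree of longitude at 38.41° is 111000 × cos 38.41° ≈ 111000 × 0.7836 = 86977.9 m.
So at most 0.005° × 86977.9 ≈ 434.89 m east–west.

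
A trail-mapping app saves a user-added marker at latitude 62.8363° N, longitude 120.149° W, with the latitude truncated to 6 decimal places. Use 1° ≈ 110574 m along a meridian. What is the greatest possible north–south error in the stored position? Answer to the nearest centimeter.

11 centimeters

Truncating at 6 decimal places can drop up to a full unit in the last place, so the latitude may be off by as much as 1e-06°.
So the N–S error is at most 1e-06 × 110574 = 0.110574 m.
That is 0.110574 m = 11.057 cm.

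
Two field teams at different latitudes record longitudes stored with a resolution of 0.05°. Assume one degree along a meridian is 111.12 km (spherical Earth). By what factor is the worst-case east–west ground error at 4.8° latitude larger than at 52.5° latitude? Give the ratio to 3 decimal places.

With a 0.05° grid the true value lies within half a step, ±0.05°/2 = ±0.025°, of the stored one.
At 4.8°: 0.025° × 111120 × cos 4.8° = 0.025 × 111120 × 0.9965 ≈ 2768.3 m.
Error at 52.5° = 0.025° × 111120 × cos 52.5° ≈ 2778 × 0.6088 = 1691.1 m.
The ratio reduces to cos 4.8° / cos 52.5° = 0.9965/0.6088 ≈ 1.6369.

1.637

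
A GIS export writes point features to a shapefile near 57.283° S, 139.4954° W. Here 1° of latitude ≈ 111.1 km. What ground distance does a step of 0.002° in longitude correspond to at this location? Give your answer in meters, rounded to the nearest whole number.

120 meters

At 57.283° a degree of longitude is 111100 × cos 57.283° ≈ 60048.4 m, so 0.002° corresponds to 120.097 m.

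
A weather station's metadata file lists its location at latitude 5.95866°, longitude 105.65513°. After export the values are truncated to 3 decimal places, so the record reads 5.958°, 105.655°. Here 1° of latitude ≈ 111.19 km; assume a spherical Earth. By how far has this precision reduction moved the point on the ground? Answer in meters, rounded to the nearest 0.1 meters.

74.8 meters

The latitude changed by +0.00066° and the longitude by +0.00013°.
N–S: 0.00066° × 111190 m/° = 73.3854 m.
E–W at 5.958°: 0.00013° × 111190 × cos 5.958° = 0.00013 × 111190 × 0.9946 ≈ 14.3766 m.
Distance: √(73.3854² + 14.3766²) ≈ 74.7804 m.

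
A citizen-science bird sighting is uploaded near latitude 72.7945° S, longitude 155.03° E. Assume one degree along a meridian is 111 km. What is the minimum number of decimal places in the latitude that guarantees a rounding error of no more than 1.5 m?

One degree of latitude covers 111000 m.
With N decimal places the half-ulp bound is 0.5·10⁻ᴺ°, or 0.5·10⁻ᴺ × 111000 m on the ground.
Setting 55500 × 10⁻ᴺ ≤ 1.5 gives 10ᴺ ≥ 3.7e+04, i.e. N ≥ 4.57.
At 4 places the error can reach 5.55 m, but 5 places keeps it to 0.555 m.

5 decimal places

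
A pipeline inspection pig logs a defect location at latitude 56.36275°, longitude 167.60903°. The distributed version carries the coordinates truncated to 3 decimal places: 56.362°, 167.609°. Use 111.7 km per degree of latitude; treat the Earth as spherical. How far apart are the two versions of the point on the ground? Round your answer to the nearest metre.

84 metres

Δlat = 56.36275 − 56.362 = +0.00075°; Δlon = 167.60903 − 167.609 = +0.00003°.
N–S: 0.00075° × 111700 m/° = 83.775 m.
East–west at this latitude: 0.00003° × 111700 × cos 56.362° ≈ 0.00003 × 61875.5 = 1.85627 m.
Distance: √(83.775² + 1.85627²) ≈ 83.7956 m.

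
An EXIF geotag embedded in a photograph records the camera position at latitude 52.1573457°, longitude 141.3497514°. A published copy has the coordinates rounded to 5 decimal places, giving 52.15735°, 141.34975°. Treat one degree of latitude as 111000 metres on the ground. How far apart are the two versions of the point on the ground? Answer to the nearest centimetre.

Δlat = 52.1573457 − 52.15735 = -0.0000043°; Δlon = 141.3497514 − 141.34975 = +0.0000014°.
N–S: -0.0000043° × 111000 m/° = -0.4773 m.
E–W at 52.1574°: 0.0000014° × 111000 × cos 52.1574° = 0.0000014 × 111000 × 0.6135 ≈ 0.0953371 m.
Hypotenuse of the two orthogonal shifts: √(0.4773² + 0.0953371²) = 0.486728 m.
That is 0.486728 m = 48.673 cm.

49 centimetres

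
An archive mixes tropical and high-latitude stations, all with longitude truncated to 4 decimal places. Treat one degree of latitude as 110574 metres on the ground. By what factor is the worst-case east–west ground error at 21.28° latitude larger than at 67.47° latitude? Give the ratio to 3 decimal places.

2.432

Truncating at 4 decimal places can drop up to a full unit in the last place, so the longitude may be off by as much as 0.0001°.
Error at 21.28° = 0.0001° × 110574 × cos 21.28° ≈ 11.057 × 0.9318 = 10.303 m.
Error at 67.47° = 0.0001° × 110574 × cos 67.47° ≈ 11.057 × 0.3832 = 4.2368 m.
Ratio: 10.303 / 4.2368 = cos 21.28° / cos 67.47° ≈ 2.4319.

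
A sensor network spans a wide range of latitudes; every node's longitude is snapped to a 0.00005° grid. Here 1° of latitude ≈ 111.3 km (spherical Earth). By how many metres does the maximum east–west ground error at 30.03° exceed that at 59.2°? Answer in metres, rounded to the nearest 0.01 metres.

With a 0.00005° grid the true value lies within half a step, ±0.00005°/2 = ±2.5e-05°, of the stored one.
Error at 30.03° = 2.5e-05° × 111300 × cos 30.03° ≈ 2.7825 × 0.8658 = 2.409 m.
Error at 59.2° = 2.5e-05° × 111300 × cos 59.2° ≈ 2.7825 × 0.5120 = 1.4248 m.
So the lower-latitude error exceeds the higher by 2.409 − 1.4248 = 0.98423 m.

0.98 metres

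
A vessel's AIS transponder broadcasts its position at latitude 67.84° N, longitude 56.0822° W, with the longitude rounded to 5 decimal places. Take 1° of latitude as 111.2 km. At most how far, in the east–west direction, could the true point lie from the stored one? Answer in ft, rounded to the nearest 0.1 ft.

0.7 ft

Rounding to 5 decimal places leaves the longitude within ±5e-06° of the true value.
At latitude 67.84° a degree of longitude spans 111200 m × cos 67.84° = 111200 × 0.3772 ≈ 41944 m.
So at most 5e-06° × 41944 ≈ 0.20972 m east–west.
Converting: 0.20972 m × 3.2808 ft/m ≈ 0.68806 ft.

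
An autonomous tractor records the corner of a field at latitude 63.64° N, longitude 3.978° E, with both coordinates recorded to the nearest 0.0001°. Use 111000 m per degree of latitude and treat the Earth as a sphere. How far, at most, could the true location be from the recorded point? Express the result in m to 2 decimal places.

Rounding to 4 decimal places leaves each coordinate within ±5e-05° of the true value.
Latitude error → 5e-05 × 111000 = 5.55 m along the meridian.
Longitude error → 5e-05 × 111000 × cos 63.64° = 5e-05 × 111000 × 0.4440 ≈ 2.46425 m.
Worst case both components are at the extreme and orthogonal: √(5.55² + 2.46425²) ≈ 6.07248 m.

6.07 m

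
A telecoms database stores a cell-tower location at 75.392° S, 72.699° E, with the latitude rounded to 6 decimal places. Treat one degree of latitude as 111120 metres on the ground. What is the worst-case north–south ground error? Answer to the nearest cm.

Rounding to 6 decimal places leaves the latitude within ±5e-07° of the true value.
Along the meridian that is 5e-07° × 111120 m/° = 0.05556 m.
That is 0.05556 m = 5.556 cm.

6 cm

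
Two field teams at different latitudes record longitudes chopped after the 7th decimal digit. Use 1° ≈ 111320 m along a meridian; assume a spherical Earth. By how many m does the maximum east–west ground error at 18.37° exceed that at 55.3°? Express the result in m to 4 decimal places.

Truncating at 7 decimal places can drop up to a full unit in the last place, so the longitude may be off by as much as 1e-07°.
At 18.37°: 1e-07° × 111320 × cos 18.37° = 1e-07 × 111320 × 0.9490 ≈ 0.010565 m.
Error at 55.3° = 1e-07° × 111320 × cos 55.3° ≈ 0.011132 × 0.5693 = 0.0063372 m.
Difference: 0.010565 − 0.0063372 = 0.0042275 m.

0.0042 m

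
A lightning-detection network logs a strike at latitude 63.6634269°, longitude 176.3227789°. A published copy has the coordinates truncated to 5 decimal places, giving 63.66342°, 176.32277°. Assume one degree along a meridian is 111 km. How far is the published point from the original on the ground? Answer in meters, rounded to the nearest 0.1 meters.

The latitude changed by +0.0000069° and the longitude by +0.0000089°.
N–S: 0.0000069° × 111000 m/° = 0.7659 m.
E–W at 63.6634°: 0.0000089° × 111000 × cos 63.6634° = 0.0000089 × 111000 × 0.4436 ≈ 0.438275 m.
Distance: √(0.7659² + 0.438275²) ≈ 0.882433 m.

0.9 meters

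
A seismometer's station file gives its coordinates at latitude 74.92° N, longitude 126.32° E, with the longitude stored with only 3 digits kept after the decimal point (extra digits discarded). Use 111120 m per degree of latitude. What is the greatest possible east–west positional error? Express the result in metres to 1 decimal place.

28.9 metres

Truncating at 3 decimal places can drop up to a full unit in the last place, so the longitude may be off by as much as 0.001°.
At latitude 74.92° a degree of longitude spans 111120 m × cos 74.92° = 111120 × 0.2602 ≈ 28909.8 m.
So at most 0.001° × 28909.8 ≈ 28.9098 m east–west.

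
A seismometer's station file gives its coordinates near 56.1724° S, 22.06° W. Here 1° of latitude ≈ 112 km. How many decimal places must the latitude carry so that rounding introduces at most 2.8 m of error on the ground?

5 decimal places

One degree of latitude covers 112000 m.
With N decimal places the half-ulp bound is 0.5·10⁻ᴺ°, or 0.5·10⁻ᴺ × 112000 m on the ground.
Need 0.5 × 112000 × 10⁻ᴺ ≤ 2.8 → 10⁻ᴺ ≤ 5.000e-05, so N ≥ 4.30.
At 4 places the error can reach 5.6 m, but 5 places keeps it to 0.56 m.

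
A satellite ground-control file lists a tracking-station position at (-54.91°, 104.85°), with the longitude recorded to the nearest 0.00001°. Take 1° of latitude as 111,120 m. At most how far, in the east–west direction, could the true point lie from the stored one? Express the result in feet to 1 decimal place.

1.0 feet

Rounding to 5 decimal places leaves the longitude within ±5e-06° of the true value.
One degree of longitude at 54.91° is 111120 × cos 54.91° ≈ 111120 × 0.5749 = 63878.7 m.
Maximum E–W displacement: 5e-06 × 63878.7 = 0.319394 m.
Converting: 0.319394 m × 3.2808 ft/m ≈ 1.0479 ft.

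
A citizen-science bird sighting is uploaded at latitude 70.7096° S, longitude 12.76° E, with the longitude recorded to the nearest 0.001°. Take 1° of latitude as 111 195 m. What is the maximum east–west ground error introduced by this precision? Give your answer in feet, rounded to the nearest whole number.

60 feet

Rounding to 3 decimal places leaves the longitude within ±0.0005° of the true value.
At latitude 70.7096° a degree of longitude spans 111195 m × cos 70.7096° = 111195 × 0.3304 ≈ 36734 m.
East–west error: 0.0005° × 36734 m/° ≈ 18.367 m.
In feet: 18.367 m ÷ 0.3048 ≈ 60.259 ft.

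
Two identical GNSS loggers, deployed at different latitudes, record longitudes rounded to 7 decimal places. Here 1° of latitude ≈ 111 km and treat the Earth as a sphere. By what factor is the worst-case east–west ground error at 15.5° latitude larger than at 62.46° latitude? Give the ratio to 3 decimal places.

2.084

Rounding to 7 decimal places leaves the longitude within ±5e-08° of the true value.
Error at 15.5° = 5e-08° × 111000 × cos 15.5° ≈ 0.00555 × 0.9636 = 0.0053481 m.
At 62.46°: 5e-08° × 111000 × cos 62.46° = 5e-08 × 111000 × 0.4624 ≈ 0.0025661 m.
Ratio: 0.0053481 / 0.0025661 = cos 15.5° / cos 62.46° ≈ 2.0841.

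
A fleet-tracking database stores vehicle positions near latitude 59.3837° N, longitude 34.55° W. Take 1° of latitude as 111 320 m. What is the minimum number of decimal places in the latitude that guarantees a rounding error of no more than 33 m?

One degree of latitude covers 111320 m.
Rounding to N decimal places gives at most 0.5 × 10⁻ᴺ degrees of error, i.e. 0.5 × 10⁻ᴺ × 111320 m.
Need 0.5 × 111320 × 10⁻ᴺ ≤ 33 → 10⁻ᴺ ≤ 5.929e-04, so N ≥ 3.23.
N = 3 would give 55.7 m (too coarse); N = 4 gives 5.57 m ≤ 33 m.

4 decimal places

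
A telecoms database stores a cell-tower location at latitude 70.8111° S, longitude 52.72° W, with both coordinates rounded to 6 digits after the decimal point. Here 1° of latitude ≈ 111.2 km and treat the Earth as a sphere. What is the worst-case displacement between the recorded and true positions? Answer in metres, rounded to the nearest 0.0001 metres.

0.0585 metres

Rounding to 6 decimal places leaves each coordinate within ±5e-07° of the true value.
Latitude error → 5e-07 × 111200 = 0.0556 m along the meridian.
East–west component at 70.8111°: 5e-07° × 111200 × cos 70.8111° ≈ 5e-07 × 36549.6 ≈ 0.0182748 m.
Worst case both components are at the extreme and orthogonal: √(0.0556² + 0.0182748²) ≈ 0.0585263 m.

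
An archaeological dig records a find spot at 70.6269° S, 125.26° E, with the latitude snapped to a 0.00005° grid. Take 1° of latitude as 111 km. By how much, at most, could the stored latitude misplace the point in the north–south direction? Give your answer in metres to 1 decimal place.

2.8 metres

With a 0.00005° grid the true value lies within half a step, ±0.00005°/2 = ±2.5e-05°, of the stored one.
North–south distance: 2.5e-05° × 111000 m/° = 2.775 m.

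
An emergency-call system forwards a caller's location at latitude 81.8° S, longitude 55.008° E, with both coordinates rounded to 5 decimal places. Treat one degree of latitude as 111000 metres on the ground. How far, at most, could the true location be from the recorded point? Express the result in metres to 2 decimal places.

0.56 metres

Rounding to 5 decimal places leaves each coordinate within ±5e-06° of the true value.
North–south component: 5e-06° × 111000 = 0.555 m.
East–west component at 81.8°: 5e-06° × 111000 × cos 81.8° ≈ 5e-06 × 15831.8 ≈ 0.0791591 m.
Combining orthogonally: (0.555² + 0.0791591²)^½ ≈ 0.560617 m.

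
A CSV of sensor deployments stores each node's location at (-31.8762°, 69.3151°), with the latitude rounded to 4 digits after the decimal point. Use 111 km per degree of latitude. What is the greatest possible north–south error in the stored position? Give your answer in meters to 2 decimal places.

5.55 meters

Rounding to 4 decimal places leaves the latitude within ±5e-05° of the true value.
Along the meridian that is 5e-05° × 111000 m/° = 5.55 m.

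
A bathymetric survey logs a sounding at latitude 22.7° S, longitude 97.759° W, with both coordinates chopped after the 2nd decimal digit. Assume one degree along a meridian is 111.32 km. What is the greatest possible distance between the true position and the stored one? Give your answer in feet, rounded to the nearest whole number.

Truncating at 2 decimal places can drop up to a full unit in the last place, so each coordinate may be off by as much as 0.01°.
Latitude error → 0.01 × 111320 = 1113.2 m along the meridian.
Longitude error → 0.01 × 111320 × cos 22.7° = 0.01 × 111320 × 0.9225 ≈ 1026.97 m.
Combining orthogonally: (1113.2² + 1026.97²)^½ ≈ 1514.56 m.
Converting: 1514.56 m × 3.2808 ft/m ≈ 4969 ft.

4969 feet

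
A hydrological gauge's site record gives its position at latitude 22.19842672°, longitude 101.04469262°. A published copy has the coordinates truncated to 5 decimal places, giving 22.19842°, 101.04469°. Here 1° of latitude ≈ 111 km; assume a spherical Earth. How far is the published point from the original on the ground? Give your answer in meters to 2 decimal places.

0.79 meters

Δlat = 22.19842672 − 22.19842 = +0.00000672°; Δlon = 101.04469262 − 101.04469 = +0.00000262°.
N–S: 0.00000672° × 111000 m/° = 0.74592 m.
East–west at this latitude: 0.00000262° × 111000 × cos 22.1984° ≈ 0.00000262 × 102773 = 0.269265 m.
Combined displacement = (0.74592² + 0.269265²)^½ ≈ 0.793032 m.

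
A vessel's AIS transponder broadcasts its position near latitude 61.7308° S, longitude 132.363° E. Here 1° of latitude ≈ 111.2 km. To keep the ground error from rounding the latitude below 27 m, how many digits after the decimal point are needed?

4 decimal places

One degree of latitude covers 111200 m.
With N decimal places the half-ulp bound is 0.5·10⁻ᴺ°, or 0.5·10⁻ᴺ × 111200 m on the ground.
Need 0.5 × 111200 × 10⁻ᴺ ≤ 27 → 10⁻ᴺ ≤ 4.856e-04, so N ≥ 3.31.
So 4 decimal places suffice (5.56 m); 3 would allow up to 55.6 m.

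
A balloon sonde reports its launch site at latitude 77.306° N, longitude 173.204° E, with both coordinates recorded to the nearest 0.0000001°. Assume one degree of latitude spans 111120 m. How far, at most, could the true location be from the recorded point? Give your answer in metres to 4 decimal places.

0.0057 metres

Rounding to 7 decimal places leaves each coordinate within ±5e-08° of the true value.
N–S: 5e-08° × 111120 m/° = 0.005556 m.
East–west component at 77.306°: 5e-08° × 111120 × cos 77.306° ≈ 5e-08 × 24418 ≈ 0.0012209 m.
Worst case both components are at the extreme and orthogonal: √(0.005556² + 0.0012209²) ≈ 0.00568856 m.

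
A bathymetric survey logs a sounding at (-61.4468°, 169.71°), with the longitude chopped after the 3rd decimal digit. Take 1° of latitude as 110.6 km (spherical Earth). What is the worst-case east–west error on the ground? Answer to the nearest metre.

53 metres

Truncating at 3 decimal places can drop up to a full unit in the last place, so the longitude may be off by as much as 0.001°.
At latitude 61.4468° a degree of longitude spans 110600 m × cos 61.4468° = 110600 × 0.4780 ≈ 52864 m.
So at most 0.001° × 52864 ≈ 52.864 m east–west.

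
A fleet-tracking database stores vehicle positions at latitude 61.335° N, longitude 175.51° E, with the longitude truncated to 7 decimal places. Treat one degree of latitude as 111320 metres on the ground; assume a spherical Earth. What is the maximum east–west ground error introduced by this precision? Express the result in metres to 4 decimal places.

Truncating at 7 decimal places can drop up to a full unit in the last place, so the longitude may be off by as much as 1e-07°.
One degree of longitude at 61.335° is 111320 × cos 61.335° ≈ 111320 × 0.4797 = 53398.8 m.
Maximum E–W displacement: 1e-07 × 53398.8 = 0.00533988 m.

0.0053 metres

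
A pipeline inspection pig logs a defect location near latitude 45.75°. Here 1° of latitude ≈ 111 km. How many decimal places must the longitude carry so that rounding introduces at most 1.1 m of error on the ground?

5 decimal places

At 45.75° one degree of longitude covers 111000 × cos 45.75° ≈ 111000 × 0.6978 ≈ 77454.7 m.
Rounding to N decimal places gives at most 0.5 × 10⁻ᴺ degrees of error, i.e. 0.5 × 10⁻ᴺ × 77454.7 m.
Need 0.5 × 77454.7 × 10⁻ᴺ ≤ 1.1 → 10⁻ᴺ ≤ 2.840e-05, so N ≥ 4.55.
So 5 decimal places suffice (0.387 m); 4 would allow up to 3.87 m.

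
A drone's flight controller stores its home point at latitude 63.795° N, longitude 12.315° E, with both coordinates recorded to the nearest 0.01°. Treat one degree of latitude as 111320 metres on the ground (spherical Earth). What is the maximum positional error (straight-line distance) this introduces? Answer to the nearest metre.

Rounding to 2 decimal places leaves each coordinate within ±0.005° of the true value.
N–S: 0.005° × 111320 m/° = 556.6 m.
E–W at 63.795°: 0.005° × 111320 × cos 63.795° = 0.005 × 111320 × 0.4416 ≈ 245.786 m.
The two errors are perpendicular, so the maximum displacement is √(556.6² + 245.786²) ≈ 608.452 m.

608 metres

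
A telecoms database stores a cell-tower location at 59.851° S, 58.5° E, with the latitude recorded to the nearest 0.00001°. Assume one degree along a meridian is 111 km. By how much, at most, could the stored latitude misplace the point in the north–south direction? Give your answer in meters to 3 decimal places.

Rounding to 5 decimal places leaves the latitude within ±5e-06° of the true value.
Along the meridian that is 5e-06° × 111000 m/° = 0.555 m.

0.555 meters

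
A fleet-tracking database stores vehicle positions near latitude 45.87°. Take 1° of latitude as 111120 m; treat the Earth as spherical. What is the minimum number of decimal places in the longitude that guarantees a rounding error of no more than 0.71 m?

At 45.87° one degree of longitude covers 111120 × cos 45.87° ≈ 111120 × 0.6963 ≈ 77371.6 m.
N decimal places → at most half a unit in the last place, 0.5 × 10⁻ᴺ° = 77371.6/2 × 10⁻ᴺ m.
Setting 38685.8 × 10⁻ᴺ ≤ 0.71 gives 10ᴺ ≥ 5.449e+04, i.e. N ≥ 4.74.
So 5 decimal places suffice (0.387 m); 4 would allow up to 3.87 m.

5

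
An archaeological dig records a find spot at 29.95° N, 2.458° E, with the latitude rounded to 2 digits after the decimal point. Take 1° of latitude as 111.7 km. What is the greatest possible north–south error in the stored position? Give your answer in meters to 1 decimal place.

Rounding to 2 decimal places leaves the latitude within ±0.005° of the true value.
Along the meridian that is 0.005° × 111700 m/° = 558.5 m.

558.5 meters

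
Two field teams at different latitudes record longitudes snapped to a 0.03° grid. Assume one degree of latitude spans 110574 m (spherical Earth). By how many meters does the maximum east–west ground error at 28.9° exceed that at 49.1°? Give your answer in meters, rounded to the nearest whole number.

366 meters

With a 0.03° grid the true value lies within half a step, ±0.03°/2 = ±0.015°, of the stored one.
At 28.9°: 0.015° × 110574 × cos 28.9° = 0.015 × 110574 × 0.8755 ≈ 1452.1 m.
At 49.1°: 0.015° × 110574 × cos 49.1° = 0.015 × 110574 × 0.6547 ≈ 1086 m.
Difference: 1452.1 − 1086 = 366.09 m.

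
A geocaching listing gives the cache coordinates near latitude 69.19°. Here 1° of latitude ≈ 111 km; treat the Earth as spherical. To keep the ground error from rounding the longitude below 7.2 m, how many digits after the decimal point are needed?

At 69.19° one degree of longitude covers 111000 × cos 69.19° ≈ 111000 × 0.3553 ≈ 39435 m.
Rounding to N decimal places gives at most 0.5 × 10⁻ᴺ degrees of error, i.e. 0.5 × 10⁻ᴺ × 39435 m.
Setting 19717.5 × 10⁻ᴺ ≤ 7.2 gives 10ᴺ ≥ 2739, i.e. N ≥ 3.44.
So 4 decimal places suffice (1.97 m); 3 would allow up to 19.7 m.

4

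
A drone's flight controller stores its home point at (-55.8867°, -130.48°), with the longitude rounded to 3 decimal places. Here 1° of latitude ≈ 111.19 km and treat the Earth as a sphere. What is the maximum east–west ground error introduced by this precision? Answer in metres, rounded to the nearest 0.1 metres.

31.2 metres

Rounding to 3 decimal places leaves the longitude within ±0.0005° of the true value.
One degree of longitude at 55.8867° is 111190 × cos 55.8867° ≈ 111190 × 0.5608 = 62358.8 m.
So at most 0.0005° × 62358.8 ≈ 31.1794 m east–west.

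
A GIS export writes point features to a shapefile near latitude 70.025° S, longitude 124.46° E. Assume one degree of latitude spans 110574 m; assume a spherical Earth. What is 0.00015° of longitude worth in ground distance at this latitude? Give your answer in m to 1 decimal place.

5.7 m

One degree of longitude here spans 110574 × cos 70.025° = 110574 × 0.3416 ≈ 37773.2 m; 0.00015° of that is 5.66598 m.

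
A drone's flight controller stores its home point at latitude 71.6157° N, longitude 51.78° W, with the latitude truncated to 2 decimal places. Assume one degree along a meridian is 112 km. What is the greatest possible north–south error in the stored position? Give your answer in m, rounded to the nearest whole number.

1120 m

Truncating at 2 decimal places can drop up to a full unit in the last place, so the latitude may be off by as much as 0.01°.
Along the meridian that is 0.01° × 112000 m/° = 1120 m.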